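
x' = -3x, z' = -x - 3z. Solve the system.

x(t) = -C_2e^(-3t), z(t) = C_1e^(-3t) + C_2te^(-3t) + 3C_2e^(-3t)

Coefficient matrix A = [[-3, 0], [-1, -3]].
Characteristic polynomial det(A - λI) = λ^2 + 6λ + 9 = 0.
Single eigenvalue λ = -3 with algebraic multiplicity 2.
Eigenvector v = (0,1); generalized eigenvector w with (A-λI)w=v is (-1,3).
General solution: e^(-3t)[C_1·v + C_2·(t·v + w)].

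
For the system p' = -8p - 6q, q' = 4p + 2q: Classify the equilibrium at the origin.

stable node

A = [[-8,-6],[4,2]]; det(A-λI) = λ^2 + 6λ + 8.
λ = -4, -2: both negative.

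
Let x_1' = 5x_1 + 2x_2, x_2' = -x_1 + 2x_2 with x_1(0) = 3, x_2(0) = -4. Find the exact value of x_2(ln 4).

A = [[5,2],[-1,2]]; eigenvalues λ = 3, 4.
Eigenvectors: (-1,1) for λ=3, (-2,1) for λ=4.
From the initial condition, c_1 = -5, c_2 = 1.
x_2(ln 4) = (-5)(4^3)(1) + (1)(4^4)(1) = -64.

-64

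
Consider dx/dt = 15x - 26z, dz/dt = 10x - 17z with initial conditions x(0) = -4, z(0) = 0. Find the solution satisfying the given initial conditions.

x(t) = -32e^(-t)sin(2t) - 4e^(-t)cos(2t), z(t) = -20e^(-t)sin(2t)

Coefficient matrix A = [[15, -26], [10, -17]].
Characteristic polynomial det(A - λI) = λ^2 + 2λ + 5 = 0.
Eigenvalues λ = -1 ± 2i (complex conjugate pair).
For λ=-1+2i: an eigenvector is (-3,-2) - i(2,1) = (-3 - 2i, -2 - i).
A real fundamental pair from Re and Im of e^((-1+2i)t)v: X_1 = e^(-t)(cos(2t)·(-3,-2) + sin(2t)·(2,1)), X_2 = e^(-t)(sin(2t)·(-3,-2) - cos(2t)·(2,1)).
General solution: c_1X_1 + c_2X_2.
Applying x(0)=-4, z(0)=0 gives c_1=-4, c_2=8.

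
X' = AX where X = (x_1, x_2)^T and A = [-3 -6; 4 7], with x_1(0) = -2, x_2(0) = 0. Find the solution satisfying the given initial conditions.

x_1(t) = 4e^(3t) - 6e^(t), x_2(t) = -4e^(3t) + 4e^(t)

Coefficient matrix A = [[-3, -6], [4, 7]].
Characteristic polynomial det(A - λI) = λ^2 - 4λ + 3 = 0.
Eigenvalues λ = 1, 3.
For λ=1: (A-λI) row 1 is [-4, -6], so an eigenvector is (-3, 2).
For λ=3: (A-λI) row 1 is [-6, -6], so an eigenvector is (1, -1).
General solution: K_1e^(t)(-3,2) + K_2e^(3t)(1,-1).
Applying x_1(0)=-2, x_2(0)=0 gives K_1=2, K_2=4.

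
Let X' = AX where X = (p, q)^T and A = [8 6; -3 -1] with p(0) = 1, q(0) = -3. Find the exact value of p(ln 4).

-4016

A = [[8,6],[-3,-1]]; eigenvalues λ = 2, 5.
Eigenvectors: (1,-1) for λ=2, (-2,1) for λ=5.
From the initial condition, c_1 = 5, c_2 = 2.
p(ln 4) = (5)(4^2)(1) + (2)(4^5)(-2) = -4016.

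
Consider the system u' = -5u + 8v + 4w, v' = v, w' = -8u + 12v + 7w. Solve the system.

Coefficient matrix A = [[-5, 8, 4], [0, 1, 0], [-8, 12, 7]].
det(A - λI) = 0 gives eigenvalues λ = -1, 1, 3.
For λ=-1: eigenvector (-1,0,-1).
For λ=1: eigenvector (0,1,-2).
For λ=3: eigenvector (1,0,2).
General solution: K_1e^(-t)(-1,0,-1) + K_2e^(t)(0,1,-2) + K_3e^(3t)(1,0,2).

u(t) = -K_1e^(-t) + K_3e^(3t), v(t) = K_2e^(t), w(t) = -K_1e^(-t) - 2K_2e^(t) + 2K_3e^(3t)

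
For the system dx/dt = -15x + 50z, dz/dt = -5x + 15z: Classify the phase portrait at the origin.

A = [[-15,50],[-5,15]]; det(A-λI) = λ^2 + 25.
λ = 0 ± 5i: zero real part.

center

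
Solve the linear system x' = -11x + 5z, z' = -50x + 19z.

x(t) = K_1e^(4t)sin(5t) - K_2e^(4t)cos(5t), z(t) = 3K_1e^(4t)sin(5t) + K_1e^(4t)cos(5t) + K_2e^(4t)sin(5t) - 3K_2e^(4t)cos(5t)

Coefficient matrix A = [[-11, 5], [-50, 19]].
Characteristic polynomial det(A - λI) = λ^2 - 8λ + 41 = 0.
Eigenvalues λ = 4 ± 5i (complex conjugate pair).
For λ=4+5i: an eigenvector is (0,1) - i(1,3) = (0 - i, 1 - 3i).
A real fundamental pair from Re and Im of e^((4+5i)t)v: X_1 = e^(4t)(cos(5t)·(0,1) + sin(5t)·(1,3)), X_2 = e^(4t)(sin(5t)·(0,1) - cos(5t)·(1,3)).
General solution: K_1X_1 + K_2X_2.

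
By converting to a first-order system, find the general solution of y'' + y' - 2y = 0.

Let x_1 = y, x_2 = y'. Then x_1' = x_2 and x_2' = 2x_1 - x_2.
A = [[0,1],[2,-1]]; det(A-λI) = λ^2 + λ - 2.
Eigenvalues λ = 1, -2 with eigenvectors (1,1), (1,-2).

y(t) = C_1e^(t) + C_2e^(-2t)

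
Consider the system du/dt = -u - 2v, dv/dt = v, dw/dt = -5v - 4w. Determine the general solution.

u(t) = -K_2e^(t) + K_3e^(-t), v(t) = K_2e^(t), w(t) = K_1e^(-4t) - K_2e^(t)

Coefficient matrix A = [[-1, -2, 0], [0, 1, 0], [0, -5, -4]].
det(A - λI) = 0 gives eigenvalues λ = -4, 1, -1.
For λ=-4: eigenvector (0,0,1).
For λ=1: eigenvector (-1,1,-1).
For λ=-1: eigenvector (1,0,0).
General solution: K_1e^(-4t)(0,0,1) + K_2e^(t)(-1,1,-1) + K_3e^(-t)(1,0,0).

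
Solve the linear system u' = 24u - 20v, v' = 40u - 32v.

u(t) = -c_1e^(-4t)sin(4t) + 2c_1e^(-4t)cos(4t) + 2c_2e^(-4t)sin(4t) + c_2e^(-4t)cos(4t), v(t) = -c_1e^(-4t)sin(4t) + 3c_1e^(-4t)cos(4t) + 3c_2e^(-4t)sin(4t) + c_2e^(-4t)cos(4t)

Coefficient matrix A = [[24, -20], [40, -32]].
Characteristic polynomial det(A - λI) = λ^2 + 8λ + 32 = 0.
Eigenvalues λ = -4 ± 4i (complex conjugate pair).
For λ=-4+4i: an eigenvector is (2,3) - i(-1,-1) = (2 + i, 3 + i).
A real fundamental pair from Re and Im of e^((-4+4i)t)v: X_1 = e^(-4t)(cos(4t)·(2,3) + sin(4t)·(-1,-1)), X_2 = e^(-4t)(sin(4t)·(2,3) - cos(4t)·(-1,-1)).
General solution: c_1X_1 + c_2X_2.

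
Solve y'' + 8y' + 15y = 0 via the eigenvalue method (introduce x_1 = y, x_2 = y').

y(t) = C_1e^(-5t) + C_2e^(-3t)

Let x_1 = y, x_2 = y'. Then x_1' = x_2 and x_2' = -15x_1 - 8x_2.
A = [[0,1],[-15,-8]]; det(A-λI) = λ^2 + 8λ + 15.
Eigenvalues λ = -5, -3 with eigenvectors (1,-5), (1,-3).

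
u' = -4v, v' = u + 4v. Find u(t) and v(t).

Coefficient matrix A = [[0, -4], [1, 4]].
Characteristic polynomial det(A - λI) = λ^2 - 4λ + 4 = 0.
Single eigenvalue λ = 2 with algebraic multiplicity 2.
Eigenvector v = (-2,1); generalized eigenvector w with (A-λI)w=v is (1,0).
General solution: e^(2t)[K_1·v + K_2·(t·v + w)].

u(t) = -2K_1e^(2t) - 2K_2te^(2t) + K_2e^(2t), v(t) = K_1e^(2t) + K_2te^(2t)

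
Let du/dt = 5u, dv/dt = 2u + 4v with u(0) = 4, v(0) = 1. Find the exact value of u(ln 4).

4096

A = [[5,0],[2,4]]; eigenvalues λ = 5, 4.
Eigenvectors: (1,2) for λ=5, (0,1) for λ=4.
From the initial condition, c_1 = 4, c_2 = -7.
u(ln 4) = (4)(4^5)(1) + (-7)(4^4)(0) = 4096.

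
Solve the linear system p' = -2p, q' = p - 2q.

Coefficient matrix A = [[-2, 0], [1, -2]].
Characteristic polynomial det(A - λI) = λ^2 + 4λ + 4 = 0.
Single eigenvalue λ = -2 with algebraic multiplicity 2.
Eigenvector v = (0,-1); generalized eigenvector w with (A-λI)w=v is (-1,1).
General solution: e^(-2t)[C_1·v + C_2·(t·v + w)].

p(t) = -C_2e^(-2t), q(t) = -C_1e^(-2t) - C_2te^(-2t) + C_2e^(-2t)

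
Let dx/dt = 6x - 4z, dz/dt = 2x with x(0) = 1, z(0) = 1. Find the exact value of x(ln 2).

4

A = [[6,-4],[2,0]]; eigenvalues λ = 2, 4.
Eigenvectors: (1,1) for λ=2, (2,1) for λ=4.
From the initial condition, c_1 = 1, c_2 = 0.
x(ln 2) = (1)(2^2)(1) + (0)(2^4)(2) = 4.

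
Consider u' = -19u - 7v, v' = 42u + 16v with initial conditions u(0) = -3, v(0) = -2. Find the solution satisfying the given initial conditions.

u(t) = 8e^(2t) - 11e^(-5t), v(t) = -24e^(2t) + 22e^(-5t)

Coefficient matrix A = [[-19, -7], [42, 16]].
Characteristic polynomial det(A - λI) = λ^2 + 3λ - 10 = 0.
Eigenvalues λ = 2, -5.
For λ=2: (A-λI) row 1 is [-21, -7], so an eigenvector is (-1, 3).
For λ=-5: (A-λI) row 1 is [-14, -7], so an eigenvector is (-1, 2).
General solution: K_1e^(2t)(-1,3) + K_2e^(-5t)(-1,2).
Applying u(0)=-3, v(0)=-2 gives K_1=-8, K_2=11.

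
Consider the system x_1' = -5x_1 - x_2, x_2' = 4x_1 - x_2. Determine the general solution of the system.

Coefficient matrix A = [[-5, -1], [4, -1]].
Characteristic polynomial det(A - λI) = λ^2 + 6λ + 9 = 0.
Single eigenvalue λ = -3 with algebraic multiplicity 2.
Eigenvector v = (1,-2); generalized eigenvector w with (A-λI)w=v is (0,-1).
General solution: e^(-3t)[K_1·v + K_2·(t·v + w)].

x_1(t) = K_1e^(-3t) + K_2te^(-3t), x_2(t) = -2K_1e^(-3t) - 2K_2te^(-3t) - K_2e^(-3t)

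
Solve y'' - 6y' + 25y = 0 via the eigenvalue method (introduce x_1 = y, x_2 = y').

y(t) = C_1e^(3t)cos(4t) + C_2e^(3t)sin(4t)

Let x_1 = y, x_2 = y'. Then x_1' = x_2 and x_2' = -25x_1 + 6x_2.
A = [[0,1],[-25,6]]; det(A-λI) = λ^2 - 6λ + 25.
Eigenvalues λ = 3 ± 4i.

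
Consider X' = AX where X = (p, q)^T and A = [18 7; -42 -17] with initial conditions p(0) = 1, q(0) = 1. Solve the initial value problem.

p(t) = 4e^(4t) - 3e^(-3t), q(t) = -8e^(4t) + 9e^(-3t)

Coefficient matrix A = [[18, 7], [-42, -17]].
Characteristic polynomial det(A - λI) = λ^2 - λ - 12 = 0.
Eigenvalues λ = -3, 4.
For λ=-3: (A-λI) row 1 is [21, 7], so an eigenvector is (-1, 3).
For λ=4: (A-λI) row 1 is [14, 7], so an eigenvector is (1, -2).
General solution: c_1e^(-3t)(-1,3) + c_2e^(4t)(1,-2).
Applying p(0)=1, q(0)=1 gives c_1=3, c_2=4.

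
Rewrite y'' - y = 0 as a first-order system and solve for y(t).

Let x_1 = y, x_2 = y'. Then x_1' = x_2 and x_2' = x_1.
A = [[0,1],[1,0]]; det(A-λI) = λ^2 - 1.
Eigenvalues λ = 1, -1 with eigenvectors (1,1), (1,-1).

y(t) = K_1e^(t) + K_2e^(-t)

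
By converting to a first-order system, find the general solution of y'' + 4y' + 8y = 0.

y(t) = C_1e^(-2t)cos(2t) + C_2e^(-2t)sin(2t)

Let x_1 = y, x_2 = y'. Then x_1' = x_2 and x_2' = -8x_1 - 4x_2.
A = [[0,1],[-8,-4]]; det(A-λI) = λ^2 + 4λ + 8.
Eigenvalues λ = -2 ± 2i.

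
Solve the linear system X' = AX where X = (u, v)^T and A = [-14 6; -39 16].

Coefficient matrix A = [[-14, 6], [-39, 16]].
Characteristic polynomial det(A - λI) = λ^2 - 2λ + 10 = 0.
Eigenvalues λ = 1 ± 3i (complex conjugate pair).
For λ=1+3i: an eigenvector is (-1,-2) - i(1,3) = (-1 - i, -2 - 3i).
A real fundamental pair from Re and Im of e^((1+3i)t)v: X_1 = e^(t)(cos(3t)·(-1,-2) + sin(3t)·(1,3)), X_2 = e^(t)(sin(3t)·(-1,-2) - cos(3t)·(1,3)).
General solution: c_1X_1 + c_2X_2.

u(t) = c_1e^(t)sin(3t) - c_1e^(t)cos(3t) - c_2e^(t)sin(3t) - c_2e^(t)cos(3t), v(t) = 3c_1e^(t)sin(3t) - 2c_1e^(t)cos(3t) - 2c_2e^(t)sin(3t) - 3c_2e^(t)cos(3t)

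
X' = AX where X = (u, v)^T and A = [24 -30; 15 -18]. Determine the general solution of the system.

u(t) = 3c_1e^(3t)sin(3t) - c_1e^(3t)cos(3t) - c_2e^(3t)sin(3t) - 3c_2e^(3t)cos(3t), v(t) = 2c_1e^(3t)sin(3t) - c_1e^(3t)cos(3t) - c_2e^(3t)sin(3t) - 2c_2e^(3t)cos(3t)

Coefficient matrix A = [[24, -30], [15, -18]].
Characteristic polynomial det(A - λI) = λ^2 - 6λ + 18 = 0.
Eigenvalues λ = 3 ± 3i (complex conjugate pair).
For λ=3+3i: an eigenvector is (-1,-1) - i(3,2) = (-1 - 3i, -1 - 2i).
A real fundamental pair from Re and Im of e^((3+3i)t)v: X_1 = e^(3t)(cos(3t)·(-1,-1) + sin(3t)·(3,2)), X_2 = e^(3t)(sin(3t)·(-1,-1) - cos(3t)·(3,2)).
General solution: c_1X_1 + c_2X_2.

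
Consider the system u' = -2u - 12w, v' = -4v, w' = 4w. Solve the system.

u(t) = C_1e^(-2t) - 2C_3e^(4t), v(t) = C_2e^(-4t), w(t) = C_3e^(4t)

Coefficient matrix A = [[-2, 0, -12], [0, -4, 0], [0, 0, 4]].
det(A - λI) = 0 gives eigenvalues λ = -2, -4, 4.
For λ=-2: eigenvector (1,0,0).
For λ=-4: eigenvector (0,1,0).
For λ=4: eigenvector (-2,0,1).
General solution: C_1e^(-2t)(1,0,0) + C_2e^(-4t)(0,1,0) + C_3e^(4t)(-2,0,1).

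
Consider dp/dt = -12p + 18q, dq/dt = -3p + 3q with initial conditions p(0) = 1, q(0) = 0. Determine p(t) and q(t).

p(t) = -2e^(-3t) + 3e^(-6t), q(t) = -e^(-3t) + e^(-6t)

Coefficient matrix A = [[-12, 18], [-3, 3]].
Characteristic polynomial det(A - λI) = λ^2 + 9λ + 18 = 0.
Eigenvalues λ = -6, -3.
For λ=-6: (A-λI) row 1 is [-6, 18], so an eigenvector is (3, 1).
For λ=-3: (A-λI) row 1 is [-9, 18], so an eigenvector is (-2, -1).
General solution: K_1e^(-6t)(3,1) + K_2e^(-3t)(-2,-1).
Applying p(0)=1, q(0)=0 gives K_1=1, K_2=1.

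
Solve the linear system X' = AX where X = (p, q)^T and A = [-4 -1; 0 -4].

p(t) = c_1e^(-4t) + c_2te^(-4t) - c_2e^(-4t), q(t) = -c_2e^(-4t)

Coefficient matrix A = [[-4, -1], [0, -4]].
Characteristic polynomial det(A - λI) = λ^2 + 8λ + 16 = 0.
Single eigenvalue λ = -4 with algebraic multiplicity 2.
Eigenvector v = (1,0); generalized eigenvector w with (A-λI)w=v is (-1,-1).
General solution: e^(-4t)[c_1·v + c_2·(t·v + w)].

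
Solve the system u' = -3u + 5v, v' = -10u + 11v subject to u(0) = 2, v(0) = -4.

u(t) = -34e^(4t)sin(t) + 2e^(4t)cos(t), v(t) = -48e^(4t)sin(t) - 4e^(4t)cos(t)

Coefficient matrix A = [[-3, 5], [-10, 11]].
Characteristic polynomial det(A - λI) = λ^2 - 8λ + 17 = 0.
Eigenvalues λ = 4 ± i (complex conjugate pair).
For λ=4+i: an eigenvector is (-1,-1) - i(2,3) = (-1 - 2i, -1 - 3i).
A real fundamental pair from Re and Im of e^((4+i)t)v: X_1 = e^(4t)(cos(t)·(-1,-1) + sin(t)·(2,3)), X_2 = e^(4t)(sin(t)·(-1,-1) - cos(t)·(2,3)).
General solution: K_1X_1 + K_2X_2.
Applying u(0)=2, v(0)=-4 gives K_1=-14, K_2=6.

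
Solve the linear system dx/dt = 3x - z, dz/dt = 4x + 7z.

x(t) = -K_1e^(5t) - K_2te^(5t) + 2K_2e^(5t), z(t) = 2K_1e^(5t) + 2K_2te^(5t) - 3K_2e^(5t)

Coefficient matrix A = [[3, -1], [4, 7]].
Characteristic polynomial det(A - λI) = λ^2 - 10λ + 25 = 0.
Single eigenvalue λ = 5 with algebraic multiplicity 2.
Eigenvector v = (-1,2); generalized eigenvector w with (A-λI)w=v is (2,-3).
General solution: e^(5t)[K_1·v + K_2·(t·v + w)].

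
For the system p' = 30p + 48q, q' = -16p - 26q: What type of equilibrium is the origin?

saddle

A = [[30,48],[-16,-26]]; det(A-λI) = λ^2 - 4λ - 12.
λ = -2, 6: opposite signs.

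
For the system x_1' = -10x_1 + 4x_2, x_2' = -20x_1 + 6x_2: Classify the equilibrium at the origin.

A = [[-10,4],[-20,6]]; det(A-λI) = λ^2 + 4λ + 20.
λ = -2 ± 4i: negative real part.

stable spiral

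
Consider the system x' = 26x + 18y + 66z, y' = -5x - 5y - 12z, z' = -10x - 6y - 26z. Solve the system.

x(t) = 6K_1e^(t) - 3K_2e^(-2t) - 5K_3e^(-4t), y(t) = -K_1e^(t) + K_2e^(-2t) + K_3e^(-4t), z(t) = -2K_1e^(t) + K_2e^(-2t) + 2K_3e^(-4t)

Coefficient matrix A = [[26, 18, 66], [-5, -5, -12], [-10, -6, -26]].
det(A - λI) = 0 gives eigenvalues λ = 1, -2, -4.
For λ=1: eigenvector (6,-1,-2).
For λ=-2: eigenvector (-3,1,1).
For λ=-4: eigenvector (-5,1,2).
General solution: K_1e^(t)(6,-1,-2) + K_2e^(-2t)(-3,1,1) + K_3e^(-4t)(-5,1,2).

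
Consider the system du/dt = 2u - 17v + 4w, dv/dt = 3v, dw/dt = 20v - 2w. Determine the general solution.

Coefficient matrix A = [[2, -17, 4], [0, 3, 0], [0, 20, -2]].
det(A - λI) = 0 gives eigenvalues λ = -2, 2, 3.
For λ=-2: eigenvector (1,0,-1).
For λ=2: eigenvector (1,0,0).
For λ=3: eigenvector (-1,1,4).
General solution: K_1e^(-2t)(1,0,-1) + K_2e^(2t)(1,0,0) + K_3e^(3t)(-1,1,4).

u(t) = K_1e^(-2t) + K_2e^(2t) - K_3e^(3t), v(t) = K_3e^(3t), w(t) = -K_1e^(-2t) + 4K_3e^(3t)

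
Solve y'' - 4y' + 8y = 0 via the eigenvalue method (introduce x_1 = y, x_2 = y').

Let x_1 = y, x_2 = y'. Then x_1' = x_2 and x_2' = -8x_1 + 4x_2.
A = [[0,1],[-8,4]]; det(A-λI) = λ^2 - 4λ + 8.
Eigenvalues λ = 2 ± 2i.

y(t) = C_1e^(2t)cos(2t) + C_2e^(2t)sin(2t)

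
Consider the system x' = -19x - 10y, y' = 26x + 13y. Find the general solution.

Coefficient matrix A = [[-19, -10], [26, 13]].
Characteristic polynomial det(A - λI) = λ^2 + 6λ + 13 = 0.
Eigenvalues λ = -3 ± 2i (complex conjugate pair).
For λ=-3+2i: an eigenvector is (1,-2) - i(2,-3) = (1 - 2i, -2 + 3i).
A real fundamental pair from Re and Im of e^((-3+2i)t)v: X_1 = e^(-3t)(cos(2t)·(1,-2) + sin(2t)·(2,-3)), X_2 = e^(-3t)(sin(2t)·(1,-2) - cos(2t)·(2,-3)).
General solution: C_1X_1 + C_2X_2.

x(t) = 2C_1e^(-3t)sin(2t) + C_1e^(-3t)cos(2t) + C_2e^(-3t)sin(2t) - 2C_2e^(-3t)cos(2t), y(t) = -3C_1e^(-3t)sin(2t) - 2C_1e^(-3t)cos(2t) - 2C_2e^(-3t)sin(2t) + 3C_2e^(-3t)cos(2t)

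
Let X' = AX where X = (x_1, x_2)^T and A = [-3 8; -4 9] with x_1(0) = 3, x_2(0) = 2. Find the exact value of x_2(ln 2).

A = [[-3,8],[-4,9]]; eigenvalues λ = 5, 1.
Eigenvectors: (-1,-1) for λ=5, (-2,-1) for λ=1.
From the initial condition, c_1 = -1, c_2 = -1.
x_2(ln 2) = (-1)(2^5)(-1) + (-1)(2^1)(-1) = 34.

34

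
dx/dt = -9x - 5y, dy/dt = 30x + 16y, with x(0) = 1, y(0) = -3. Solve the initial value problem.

x(t) = e^(6t), y(t) = -3e^(6t)

Coefficient matrix A = [[-9, -5], [30, 16]].
Characteristic polynomial det(A - λI) = λ^2 - 7λ + 6 = 0.
Eigenvalues λ = 6, 1.
For λ=6: (A-λI) row 1 is [-15, -5], so an eigenvector is (1, -3).
For λ=1: (A-λI) row 1 is [-10, -5], so an eigenvector is (1, -2).
General solution: c_1e^(6t)(1,-3) + c_2e^(t)(1,-2).
Applying x(0)=1, y(0)=-3 gives c_1=1, c_2=0.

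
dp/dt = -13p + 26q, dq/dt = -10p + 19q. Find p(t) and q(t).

p(t) = -2K_1e^(3t)sin(2t) - 3K_1e^(3t)cos(2t) - 3K_2e^(3t)sin(2t) + 2K_2e^(3t)cos(2t), q(t) = -K_1e^(3t)sin(2t) - 2K_1e^(3t)cos(2t) - 2K_2e^(3t)sin(2t) + K_2e^(3t)cos(2t)

Coefficient matrix A = [[-13, 26], [-10, 19]].
Characteristic polynomial det(A - λI) = λ^2 - 6λ + 13 = 0.
Eigenvalues λ = 3 ± 2i (complex conjugate pair).
For λ=3+2i: an eigenvector is (-3,-2) - i(-2,-1) = (-3 + 2i, -2 + i).
A real fundamental pair from Re and Im of e^((3+2i)t)v: X_1 = e^(3t)(cos(2t)·(-3,-2) + sin(2t)·(-2,-1)), X_2 = e^(3t)(sin(2t)·(-3,-2) - cos(2t)·(-2,-1)).
General solution: K_1X_1 + K_2X_2.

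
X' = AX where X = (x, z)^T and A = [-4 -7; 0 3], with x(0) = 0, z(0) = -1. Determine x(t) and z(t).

Coefficient matrix A = [[-4, -7], [0, 3]].
Characteristic polynomial det(A - λI) = λ^2 + λ - 12 = 0.
Eigenvalues λ = -4, 3.
For λ=-4: (A-λI) row 1 is [0, -7], so an eigenvector is (-1, 0).
For λ=3: (A-λI) row 1 is [-7, -7], so an eigenvector is (-1, 1).
General solution: C_1e^(-4t)(-1,0) + C_2e^(3t)(-1,1).
Applying x(0)=0, z(0)=-1 gives C_1=1, C_2=-1.

x(t) = e^(3t) - e^(-4t), z(t) = -e^(3t)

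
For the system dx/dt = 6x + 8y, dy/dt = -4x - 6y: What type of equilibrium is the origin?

saddle

A = [[6,8],[-4,-6]]; det(A-λI) = λ^2 - 4.
λ = 2, -2: opposite signs.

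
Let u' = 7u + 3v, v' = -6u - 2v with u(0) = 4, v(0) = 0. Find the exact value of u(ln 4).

2032

A = [[7,3],[-6,-2]]; eigenvalues λ = 1, 4.
Eigenvectors: (1,-2) for λ=1, (1,-1) for λ=4.
From the initial condition, c_1 = -4, c_2 = 8.
u(ln 4) = (-4)(4^1)(1) + (8)(4^4)(1) = 2032.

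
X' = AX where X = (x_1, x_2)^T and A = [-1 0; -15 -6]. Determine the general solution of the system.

x_1(t) = C_2e^(-t), x_2(t) = -C_1e^(-6t) - 3C_2e^(-t)

Coefficient matrix A = [[-1, 0], [-15, -6]].
Characteristic polynomial det(A - λI) = λ^2 + 7λ + 6 = 0.
Eigenvalues λ = -6, -1.
For λ=-6: (A-λI) row 1 is [5, 0], so an eigenvector is (0, -1).
For λ=-1: (A-λI) row 2 is [-15, -5], so an eigenvector is (1, -3).
General solution: C_1e^(-6t)(0,-1) + C_2e^(-t)(1,-3).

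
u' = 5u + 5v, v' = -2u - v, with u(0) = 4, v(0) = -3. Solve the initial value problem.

u(t) = -3e^(2t)sin(t) + 4e^(2t)cos(t), v(t) = e^(2t)sin(t) - 3e^(2t)cos(t)

Coefficient matrix A = [[5, 5], [-2, -1]].
Characteristic polynomial det(A - λI) = λ^2 - 4λ + 5 = 0.
Eigenvalues λ = 2 ± i (complex conjugate pair).
For λ=2+i: an eigenvector is (2,-1) - i(1,-1) = (2 - i, -1 + i).
A real fundamental pair from Re and Im of e^((2+i)t)v: X_1 = e^(2t)(cos(t)·(2,-1) + sin(t)·(1,-1)), X_2 = e^(2t)(sin(t)·(2,-1) - cos(t)·(1,-1)).
General solution: C_1X_1 + C_2X_2.
Applying u(0)=4, v(0)=-3 gives C_1=1, C_2=-2.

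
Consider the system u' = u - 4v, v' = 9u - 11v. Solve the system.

Coefficient matrix A = [[1, -4], [9, -11]].
Characteristic polynomial det(A - λI) = λ^2 + 10λ + 25 = 0.
Single eigenvalue λ = -5 with algebraic multiplicity 2.
Eigenvector v = (2,3); generalized eigenvector w with (A-λI)w=v is (-1,-2).
General solution: e^(-5t)[K_1·v + K_2·(t·v + w)].

u(t) = 2K_1e^(-5t) + 2K_2te^(-5t) - K_2e^(-5t), v(t) = 3K_1e^(-5t) + 3K_2te^(-5t) - 2K_2e^(-5t)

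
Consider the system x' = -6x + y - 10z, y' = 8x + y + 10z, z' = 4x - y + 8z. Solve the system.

x(t) = -K_1e^(2t) + K_2e^(3t) - 2K_3e^(-2t), y(t) = 2K_1e^(2t) - K_2e^(3t) + 2K_3e^(-2t), z(t) = K_1e^(2t) - K_2e^(3t) + K_3e^(-2t)

Coefficient matrix A = [[-6, 1, -10], [8, 1, 10], [4, -1, 8]].
det(A - λI) = 0 gives eigenvalues λ = 2, 3, -2.
For λ=2: eigenvector (-1,2,1).
For λ=3: eigenvector (1,-1,-1).
For λ=-2: eigenvector (-2,2,1).
General solution: K_1e^(2t)(-1,2,1) + K_2e^(3t)(1,-1,-1) + K_3e^(-2t)(-2,2,1).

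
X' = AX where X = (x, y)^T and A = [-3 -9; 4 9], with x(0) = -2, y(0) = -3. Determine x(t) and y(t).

Coefficient matrix A = [[-3, -9], [4, 9]].
Characteristic polynomial det(A - λI) = λ^2 - 6λ + 9 = 0.
Single eigenvalue λ = 3 with algebraic multiplicity 2.
Eigenvector v = (3,-2); generalized eigenvector w with (A-λI)w=v is (1,-1).
General solution: e^(3t)[C_1·v + C_2·(t·v + w)].
Applying x(0)=-2, y(0)=-3 gives C_1=-5, C_2=13.

x(t) = 39te^(3t) - 2e^(3t), y(t) = -26te^(3t) - 3e^(3t)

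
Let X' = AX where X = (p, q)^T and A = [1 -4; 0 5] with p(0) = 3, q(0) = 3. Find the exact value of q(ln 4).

3072

A = [[1,-4],[0,5]]; eigenvalues λ = 5, 1.
Eigenvectors: (-1,1) for λ=5, (-1,0) for λ=1.
From the initial condition, c_1 = 3, c_2 = -6.
q(ln 4) = (3)(4^5)(1) + (-6)(4^1)(0) = 3072.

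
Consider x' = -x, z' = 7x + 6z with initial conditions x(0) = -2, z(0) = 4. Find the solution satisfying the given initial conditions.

x(t) = -2e^(-t), z(t) = 2e^(6t) + 2e^(-t)

Coefficient matrix A = [[-1, 0], [7, 6]].
Characteristic polynomial det(A - λI) = λ^2 - 5λ - 6 = 0.
Eigenvalues λ = 6, -1.
For λ=6: (A-λI) row 1 is [-7, 0], so an eigenvector is (0, -1).
For λ=-1: (A-λI) row 2 is [7, 7], so an eigenvector is (-1, 1).
General solution: c_1e^(6t)(0,-1) + c_2e^(-t)(-1,1).
Applying x(0)=-2, z(0)=4 gives c_1=-2, c_2=2.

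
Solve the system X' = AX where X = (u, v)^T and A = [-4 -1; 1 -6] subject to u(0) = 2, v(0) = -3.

u(t) = 5te^(-5t) + 2e^(-5t), v(t) = 5te^(-5t) - 3e^(-5t)

Coefficient matrix A = [[-4, -1], [1, -6]].
Characteristic polynomial det(A - λI) = λ^2 + 10λ + 25 = 0.
Single eigenvalue λ = -5 with algebraic multiplicity 2.
Eigenvector v = (1,1); generalized eigenvector w with (A-λI)w=v is (2,1).
General solution: e^(-5t)[c_1·v + c_2·(t·v + w)].
Applying u(0)=2, v(0)=-3 gives c_1=-8, c_2=5.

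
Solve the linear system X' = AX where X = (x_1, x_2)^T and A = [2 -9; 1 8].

Coefficient matrix A = [[2, -9], [1, 8]].
Characteristic polynomial det(A - λI) = λ^2 - 10λ + 25 = 0.
Single eigenvalue λ = 5 with algebraic multiplicity 2.
Eigenvector v = (-3,1); generalized eigenvector w with (A-λI)w=v is (1,0).
General solution: e^(5t)[K_1·v + K_2·(t·v + w)].

x_1(t) = -3K_1e^(5t) - 3K_2te^(5t) + K_2e^(5t), x_2(t) = K_1e^(5t) + K_2te^(5t)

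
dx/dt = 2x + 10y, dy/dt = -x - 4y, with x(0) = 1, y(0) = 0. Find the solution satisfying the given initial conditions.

Coefficient matrix A = [[2, 10], [-1, -4]].
Characteristic polynomial det(A - λI) = λ^2 + 2λ + 2 = 0.
Eigenvalues λ = -1 ± i (complex conjugate pair).
For λ=-1+i: an eigenvector is (3,-1) - i(-1,0) = (3 + i, -1).
A real fundamental pair from Re and Im of e^((-1+i)t)v: X_1 = e^(-t)(cos(t)·(3,-1) + sin(t)·(-1,0)), X_2 = e^(-t)(sin(t)·(3,-1) - cos(t)·(-1,0)).
General solution: c_1X_1 + c_2X_2.
Applying x(0)=1, y(0)=0 gives c_1=0, c_2=1.

x(t) = 3e^(-t)sin(t) + e^(-t)cos(t), y(t) = -e^(-t)sin(t)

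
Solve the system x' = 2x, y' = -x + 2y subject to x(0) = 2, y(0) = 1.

x(t) = 2e^(2t), y(t) = -2te^(2t) + e^(2t)

Coefficient matrix A = [[2, 0], [-1, 2]].
Characteristic polynomial det(A - λI) = λ^2 - 4λ + 4 = 0.
Single eigenvalue λ = 2 with algebraic multiplicity 2.
Eigenvector v = (0,-1); generalized eigenvector w with (A-λI)w=v is (1,1).
General solution: e^(2t)[C_1·v + C_2·(t·v + w)].
Applying x(0)=2, y(0)=1 gives C_1=1, C_2=2.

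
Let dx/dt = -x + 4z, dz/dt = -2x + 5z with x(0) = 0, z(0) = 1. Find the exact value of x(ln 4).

120

A = [[-1,4],[-2,5]]; eigenvalues λ = 3, 1.
Eigenvectors: (-1,-1) for λ=3, (2,1) for λ=1.
From the initial condition, c_1 = -2, c_2 = -1.
x(ln 4) = (-2)(4^3)(-1) + (-1)(4^1)(2) = 120.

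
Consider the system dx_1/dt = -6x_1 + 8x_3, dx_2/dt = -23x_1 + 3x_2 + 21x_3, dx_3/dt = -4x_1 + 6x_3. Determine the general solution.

x_1(t) = c_1e^(2t) - 2c_3e^(-2t), x_2(t) = 2c_1e^(2t) + c_2e^(3t) - 5c_3e^(-2t), x_3(t) = c_1e^(2t) - c_3e^(-2t)

Coefficient matrix A = [[-6, 0, 8], [-23, 3, 21], [-4, 0, 6]].
det(A - λI) = 0 gives eigenvalues λ = 2, 3, -2.
For λ=2: eigenvector (1,2,1).
For λ=3: eigenvector (0,1,0).
For λ=-2: eigenvector (-2,-5,-1).
General solution: c_1e^(2t)(1,2,1) + c_2e^(3t)(0,1,0) + c_3e^(-2t)(-2,-5,-1).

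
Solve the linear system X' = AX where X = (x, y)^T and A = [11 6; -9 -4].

Coefficient matrix A = [[11, 6], [-9, -4]].
Characteristic polynomial det(A - λI) = λ^2 - 7λ + 10 = 0.
Eigenvalues λ = 5, 2.
For λ=5: (A-λI) row 1 is [6, 6], so an eigenvector is (1, -1).
For λ=2: (A-λI) row 1 is [9, 6], so an eigenvector is (-2, 3).
General solution: C_1e^(5t)(1,-1) + C_2e^(2t)(-2,3).

x(t) = C_1e^(5t) - 2C_2e^(2t), y(t) = -C_1e^(5t) + 3C_2e^(2t)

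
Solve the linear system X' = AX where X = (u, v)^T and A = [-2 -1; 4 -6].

Coefficient matrix A = [[-2, -1], [4, -6]].
Characteristic polynomial det(A - λI) = λ^2 + 8λ + 16 = 0.
Single eigenvalue λ = -4 with algebraic multiplicity 2.
Eigenvector v = (-1,-2); generalized eigenvector w with (A-λI)w=v is (-1,-1).
General solution: e^(-4t)[c_1·v + c_2·(t·v + w)].

u(t) = -c_1e^(-4t) - c_2te^(-4t) - c_2e^(-4t), v(t) = -2c_1e^(-4t) - 2c_2te^(-4t) - c_2e^(-4t)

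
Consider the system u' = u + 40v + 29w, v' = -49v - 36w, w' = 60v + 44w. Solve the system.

u(t) = K_1e^(t) - 2K_2e^(-t) - 3K_3e^(-4t), v(t) = 3K_2e^(-t) + 4K_3e^(-4t), w(t) = -4K_2e^(-t) - 5K_3e^(-4t)

Coefficient matrix A = [[1, 40, 29], [0, -49, -36], [0, 60, 44]].
det(A - λI) = 0 gives eigenvalues λ = 1, -1, -4.
For λ=1: eigenvector (1,0,0).
For λ=-1: eigenvector (-2,3,-4).
For λ=-4: eigenvector (-3,4,-5).
General solution: K_1e^(t)(1,0,0) + K_2e^(-t)(-2,3,-4) + K_3e^(-4t)(-3,4,-5).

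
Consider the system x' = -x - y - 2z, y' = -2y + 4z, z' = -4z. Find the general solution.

x(t) = K_1e^(-t) + K_3e^(-2t), y(t) = -2K_2e^(-4t) + K_3e^(-2t), z(t) = K_2e^(-4t)

Coefficient matrix A = [[-1, -1, -2], [0, -2, 4], [0, 0, -4]].
det(A - λI) = 0 gives eigenvalues λ = -1, -4, -2.
For λ=-1: eigenvector (1,0,0).
For λ=-4: eigenvector (0,-2,1).
For λ=-2: eigenvector (1,1,0).
General solution: K_1e^(-t)(1,0,0) + K_2e^(-4t)(0,-2,1) + K_3e^(-2t)(1,1,0).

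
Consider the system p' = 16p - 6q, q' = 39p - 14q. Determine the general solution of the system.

p(t) = K_1e^(t)sin(3t) - K_1e^(t)cos(3t) - K_2e^(t)sin(3t) - K_2e^(t)cos(3t), q(t) = 2K_1e^(t)sin(3t) - 3K_1e^(t)cos(3t) - 3K_2e^(t)sin(3t) - 2K_2e^(t)cos(3t)

Coefficient matrix A = [[16, -6], [39, -14]].
Characteristic polynomial det(A - λI) = λ^2 - 2λ + 10 = 0.
Eigenvalues λ = 1 ± 3i (complex conjugate pair).
For λ=1+3i: an eigenvector is (-1,-3) - i(1,2) = (-1 - i, -3 - 2i).
A real fundamental pair from Re and Im of e^((1+3i)t)v: X_1 = e^(t)(cos(3t)·(-1,-3) + sin(3t)·(1,2)), X_2 = e^(t)(sin(3t)·(-1,-3) - cos(3t)·(1,2)).
General solution: K_1X_1 + K_2X_2.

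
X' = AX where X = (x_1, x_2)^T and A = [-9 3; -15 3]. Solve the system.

x_1(t) = -C_1e^(-3t)cos(3t) - C_2e^(-3t)sin(3t), x_2(t) = C_1e^(-3t)sin(3t) - 2C_1e^(-3t)cos(3t) - 2C_2e^(-3t)sin(3t) - C_2e^(-3t)cos(3t)

Coefficient matrix A = [[-9, 3], [-15, 3]].
Characteristic polynomial det(A - λI) = λ^2 + 6λ + 18 = 0.
Eigenvalues λ = -3 ± 3i (complex conjugate pair).
For λ=-3+3i: an eigenvector is (-1,-2) - i(0,1) = (-1, -2 - i).
A real fundamental pair from Re and Im of e^((-3+3i)t)v: X_1 = e^(-3t)(cos(3t)·(-1,-2) + sin(3t)·(0,1)), X_2 = e^(-3t)(sin(3t)·(-1,-2) - cos(3t)·(0,1)).
General solution: C_1X_1 + C_2X_2.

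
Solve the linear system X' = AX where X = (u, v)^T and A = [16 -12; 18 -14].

u(t) = -2K_1e^(-2t) + K_2e^(4t), v(t) = -3K_1e^(-2t) + K_2e^(4t)

Coefficient matrix A = [[16, -12], [18, -14]].
Characteristic polynomial det(A - λI) = λ^2 - 2λ - 8 = 0.
Eigenvalues λ = -2, 4.
For λ=-2: (A-λI) row 1 is [18, -12], so an eigenvector is (-2, -3).
For λ=4: (A-λI) row 1 is [12, -12], so an eigenvector is (1, 1).
General solution: K_1e^(-2t)(-2,-3) + K_2e^(4t)(1,1).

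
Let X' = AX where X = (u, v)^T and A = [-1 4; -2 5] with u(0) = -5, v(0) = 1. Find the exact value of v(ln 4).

424

A = [[-1,4],[-2,5]]; eigenvalues λ = 1, 3.
Eigenvectors: (2,1) for λ=1, (1,1) for λ=3.
From the initial condition, c_1 = -6, c_2 = 7.
v(ln 4) = (-6)(4^1)(1) + (7)(4^3)(1) = 424.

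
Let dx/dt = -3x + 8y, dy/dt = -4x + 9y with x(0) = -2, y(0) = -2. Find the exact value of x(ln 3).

-486

A = [[-3,8],[-4,9]]; eigenvalues λ = 5, 1.
Eigenvectors: (-1,-1) for λ=5, (2,1) for λ=1.
From the initial condition, c_1 = 2, c_2 = 0.
x(ln 3) = (2)(3^5)(-1) + (0)(3^1)(2) = -486.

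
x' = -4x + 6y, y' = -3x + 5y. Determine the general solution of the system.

Coefficient matrix A = [[-4, 6], [-3, 5]].
Characteristic polynomial det(A - λI) = λ^2 - λ - 2 = 0.
Eigenvalues λ = 2, -1.
For λ=2: (A-λI) row 1 is [-6, 6], so an eigenvector is (1, 1).
For λ=-1: (A-λI) row 1 is [-3, 6], so an eigenvector is (-2, -1).
General solution: c_1e^(2t)(1,1) + c_2e^(-t)(-2,-1).

x(t) = c_1e^(2t) - 2c_2e^(-t), y(t) = c_1e^(2t) - c_2e^(-t)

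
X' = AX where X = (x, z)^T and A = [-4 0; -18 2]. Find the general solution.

Coefficient matrix A = [[-4, 0], [-18, 2]].
Characteristic polynomial det(A - λI) = λ^2 + 2λ - 8 = 0.
Eigenvalues λ = 2, -4.
For λ=2: (A-λI) row 1 is [-6, 0], so an eigenvector is (0, 1).
For λ=-4: (A-λI) row 2 is [-18, 6], so an eigenvector is (1, 3).
General solution: C_1e^(2t)(0,1) + C_2e^(-4t)(1,3).

x(t) = C_2e^(-4t), z(t) = C_1e^(2t) + 3C_2e^(-4t)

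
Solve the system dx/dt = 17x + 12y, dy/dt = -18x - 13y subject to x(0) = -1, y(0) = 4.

Coefficient matrix A = [[17, 12], [-18, -13]].
Characteristic polynomial det(A - λI) = λ^2 - 4λ - 5 = 0.
Eigenvalues λ = -1, 5.
For λ=-1: (A-λI) row 1 is [18, 12], so an eigenvector is (2, -3).
For λ=5: (A-λI) row 1 is [12, 12], so an eigenvector is (1, -1).
General solution: K_1e^(-t)(2,-3) + K_2e^(5t)(1,-1).
Applying x(0)=-1, y(0)=4 gives K_1=-3, K_2=5.

x(t) = 5e^(5t) - 6e^(-t), y(t) = -5e^(5t) + 9e^(-t)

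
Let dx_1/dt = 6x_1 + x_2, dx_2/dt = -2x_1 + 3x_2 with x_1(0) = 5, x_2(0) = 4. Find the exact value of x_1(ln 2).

A = [[6,1],[-2,3]]; eigenvalues λ = 4, 5.
Eigenvectors: (-1,2) for λ=4, (1,-1) for λ=5.
From the initial condition, c_1 = 9, c_2 = 14.
x_1(ln 2) = (9)(2^4)(-1) + (14)(2^5)(1) = 304.

304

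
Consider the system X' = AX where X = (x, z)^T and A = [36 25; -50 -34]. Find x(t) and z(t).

Coefficient matrix A = [[36, 25], [-50, -34]].
Characteristic polynomial det(A - λI) = λ^2 - 2λ + 26 = 0.
Eigenvalues λ = 1 ± 5i (complex conjugate pair).
For λ=1+5i: an eigenvector is (2,-3) - i(-1,1) = (2 + i, -3 - i).
A real fundamental pair from Re and Im of e^((1+5i)t)v: X_1 = e^(t)(cos(5t)·(2,-3) + sin(5t)·(-1,1)), X_2 = e^(t)(sin(5t)·(2,-3) - cos(5t)·(-1,1)).
General solution: K_1X_1 + K_2X_2.

x(t) = -K_1e^(t)sin(5t) + 2K_1e^(t)cos(5t) + 2K_2e^(t)sin(5t) + K_2e^(t)cos(5t), z(t) = K_1e^(t)sin(5t) - 3K_1e^(t)cos(5t) - 3K_2e^(t)sin(5t) - K_2e^(t)cos(5t)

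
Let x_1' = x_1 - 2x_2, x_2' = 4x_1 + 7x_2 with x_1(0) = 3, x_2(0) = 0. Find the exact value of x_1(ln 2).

-48

A = [[1,-2],[4,7]]; eigenvalues λ = 3, 5.
Eigenvectors: (-1,1) for λ=3, (1,-2) for λ=5.
From the initial condition, c_1 = -6, c_2 = -3.
x_1(ln 2) = (-6)(2^3)(-1) + (-3)(2^5)(1) = -48.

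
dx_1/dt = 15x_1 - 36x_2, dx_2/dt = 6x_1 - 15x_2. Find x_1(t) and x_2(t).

x_1(t) = 2C_1e^(-3t) - 3C_2e^(3t), x_2(t) = C_1e^(-3t) - C_2e^(3t)

Coefficient matrix A = [[15, -36], [6, -15]].
Characteristic polynomial det(A - λI) = λ^2 - 9 = 0.
Eigenvalues λ = -3, 3.
For λ=-3: (A-λI) row 1 is [18, -36], so an eigenvector is (2, 1).
For λ=3: (A-λI) row 1 is [12, -36], so an eigenvector is (-3, -1).
General solution: C_1e^(-3t)(2,1) + C_2e^(3t)(-3,-1).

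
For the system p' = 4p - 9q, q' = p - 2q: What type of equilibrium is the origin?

unstable improper node

A = [[4,-9],[1,-2]]; det(A-λI) = λ^2 - 2λ + 1.
repeated λ = 1 with a single eigenvector.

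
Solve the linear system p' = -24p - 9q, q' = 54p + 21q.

p(t) = -K_1e^(-6t) - K_2e^(3t), q(t) = 2K_1e^(-6t) + 3K_2e^(3t)

Coefficient matrix A = [[-24, -9], [54, 21]].
Characteristic polynomial det(A - λI) = λ^2 + 3λ - 18 = 0.
Eigenvalues λ = -6, 3.
For λ=-6: (A-λI) row 1 is [-18, -9], so an eigenvector is (-1, 2).
For λ=3: (A-λI) row 1 is [-27, -9], so an eigenvector is (-1, 3).
General solution: K_1e^(-6t)(-1,2) + K_2e^(3t)(-1,3).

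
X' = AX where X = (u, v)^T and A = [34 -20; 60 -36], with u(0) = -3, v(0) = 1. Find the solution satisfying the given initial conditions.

Coefficient matrix A = [[34, -20], [60, -36]].
Characteristic polynomial det(A - λI) = λ^2 + 2λ - 24 = 0.
Eigenvalues λ = -6, 4.
For λ=-6: (A-λI) row 1 is [40, -20], so an eigenvector is (1, 2).
For λ=4: (A-λI) row 1 is [30, -20], so an eigenvector is (-2, -3).
General solution: c_1e^(-6t)(1,2) + c_2e^(4t)(-2,-3).
Applying u(0)=-3, v(0)=1 gives c_1=11, c_2=7.

u(t) = -14e^(4t) + 11e^(-6t), v(t) = -21e^(4t) + 22e^(-6t)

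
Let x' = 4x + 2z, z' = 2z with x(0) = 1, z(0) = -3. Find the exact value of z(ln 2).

-12

A = [[4,2],[0,2]]; eigenvalues λ = 2, 4.
Eigenvectors: (-1,1) for λ=2, (1,0) for λ=4.
From the initial condition, c_1 = -3, c_2 = -2.
z(ln 2) = (-3)(2^2)(1) + (-2)(2^4)(0) = -12.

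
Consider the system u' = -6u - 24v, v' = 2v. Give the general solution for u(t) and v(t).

u(t) = -c_1e^(-6t) - 3c_2e^(2t), v(t) = c_2e^(2t)

Coefficient matrix A = [[-6, -24], [0, 2]].
Characteristic polynomial det(A - λI) = λ^2 + 4λ - 12 = 0.
Eigenvalues λ = -6, 2.
For λ=-6: (A-λI) row 1 is [0, -24], so an eigenvector is (-1, 0).
For λ=2: (A-λI) row 1 is [-8, -24], so an eigenvector is (-3, 1).
General solution: c_1e^(-6t)(-1,0) + c_2e^(2t)(-3,1).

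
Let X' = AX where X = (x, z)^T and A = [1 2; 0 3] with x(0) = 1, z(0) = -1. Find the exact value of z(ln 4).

-64

A = [[1,2],[0,3]]; eigenvalues λ = 3, 1.
Eigenvectors: (-1,-1) for λ=3, (1,0) for λ=1.
From the initial condition, c_1 = 1, c_2 = 2.
z(ln 4) = (1)(4^3)(-1) + (2)(4^1)(0) = -64.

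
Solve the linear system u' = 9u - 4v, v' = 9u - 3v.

u(t) = -2C_1e^(3t) - 2C_2te^(3t) - C_2e^(3t), v(t) = -3C_1e^(3t) - 3C_2te^(3t) - C_2e^(3t)

Coefficient matrix A = [[9, -4], [9, -3]].
Characteristic polynomial det(A - λI) = λ^2 - 6λ + 9 = 0.
Single eigenvalue λ = 3 with algebraic multiplicity 2.
Eigenvector v = (-2,-3); generalized eigenvector w with (A-λI)w=v is (-1,-1).
General solution: e^(3t)[C_1·v + C_2·(t·v + w)].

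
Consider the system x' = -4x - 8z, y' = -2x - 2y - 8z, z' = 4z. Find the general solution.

Coefficient matrix A = [[-4, 0, -8], [-2, -2, -8], [0, 0, 4]].
det(A - λI) = 0 gives eigenvalues λ = -2, -4, 4.
For λ=-2: eigenvector (0,1,0).
For λ=-4: eigenvector (-1,-1,0).
For λ=4: eigenvector (-1,-1,1).
General solution: K_1e^(-2t)(0,1,0) + K_2e^(-4t)(-1,-1,0) + K_3e^(4t)(-1,-1,1).

x(t) = -K_2e^(-4t) - K_3e^(4t), y(t) = K_1e^(-2t) - K_2e^(-4t) - K_3e^(4t), z(t) = K_3e^(4t)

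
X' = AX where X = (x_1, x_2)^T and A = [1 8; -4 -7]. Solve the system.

Coefficient matrix A = [[1, 8], [-4, -7]].
Characteristic polynomial det(A - λI) = λ^2 + 6λ + 25 = 0.
Eigenvalues λ = -3 ± 4i (complex conjugate pair).
For λ=-3+4i: an eigenvector is (-1,1) - i(1,0) = (-1 - i, 1).
A real fundamental pair from Re and Im of e^((-3+4i)t)v: X_1 = e^(-3t)(cos(4t)·(-1,1) + sin(4t)·(1,0)), X_2 = e^(-3t)(sin(4t)·(-1,1) - cos(4t)·(1,0)).
General solution: C_1X_1 + C_2X_2.

x_1(t) = C_1e^(-3t)sin(4t) - C_1e^(-3t)cos(4t) - C_2e^(-3t)sin(4t) - C_2e^(-3t)cos(4t), x_2(t) = C_1e^(-3t)cos(4t) + C_2e^(-3t)sin(4t)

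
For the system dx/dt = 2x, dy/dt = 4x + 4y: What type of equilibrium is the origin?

A = [[2,0],[4,4]]; det(A-λI) = λ^2 - 6λ + 8.
λ = 4, 2: both positive.

unstable node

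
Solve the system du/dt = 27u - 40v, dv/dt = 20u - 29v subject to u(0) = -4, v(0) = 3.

u(t) = -58e^(-t)sin(4t) - 4e^(-t)cos(4t), v(t) = -41e^(-t)sin(4t) + 3e^(-t)cos(4t)

Coefficient matrix A = [[27, -40], [20, -29]].
Characteristic polynomial det(A - λI) = λ^2 + 2λ + 17 = 0.
Eigenvalues λ = -1 ± 4i (complex conjugate pair).
For λ=-1+4i: an eigenvector is (-1,-1) - i(3,2) = (-1 - 3i, -1 - 2i).
A real fundamental pair from Re and Im of e^((-1+4i)t)v: X_1 = e^(-t)(cos(4t)·(-1,-1) + sin(4t)·(3,2)), X_2 = e^(-t)(sin(4t)·(-1,-1) - cos(4t)·(3,2)).
General solution: K_1X_1 + K_2X_2.
Applying u(0)=-4, v(0)=3 gives K_1=-17, K_2=7.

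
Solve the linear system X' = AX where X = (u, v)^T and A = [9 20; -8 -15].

Coefficient matrix A = [[9, 20], [-8, -15]].
Characteristic polynomial det(A - λI) = λ^2 + 6λ + 25 = 0.
Eigenvalues λ = -3 ± 4i (complex conjugate pair).
For λ=-3+4i: an eigenvector is (1,-1) - i(-2,1) = (1 + 2i, -1 - i).
A real fundamental pair from Re and Im of e^((-3+4i)t)v: X_1 = e^(-3t)(cos(4t)·(1,-1) + sin(4t)·(-2,1)), X_2 = e^(-3t)(sin(4t)·(1,-1) - cos(4t)·(-2,1)).
General solution: c_1X_1 + c_2X_2.

u(t) = -2c_1e^(-3t)sin(4t) + c_1e^(-3t)cos(4t) + c_2e^(-3t)sin(4t) + 2c_2e^(-3t)cos(4t), v(t) = c_1e^(-3t)sin(4t) - c_1e^(-3t)cos(4t) - c_2e^(-3t)sin(4t) - c_2e^(-3t)cos(4t)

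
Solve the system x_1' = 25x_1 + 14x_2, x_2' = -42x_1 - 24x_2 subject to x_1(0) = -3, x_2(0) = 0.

x_1(t) = -12e^(4t) + 9e^(-3t), x_2(t) = 18e^(4t) - 18e^(-3t)

Coefficient matrix A = [[25, 14], [-42, -24]].
Characteristic polynomial det(A - λI) = λ^2 - λ - 12 = 0.
Eigenvalues λ = 4, -3.
For λ=4: (A-λI) row 1 is [21, 14], so an eigenvector is (-2, 3).
For λ=-3: (A-λI) row 1 is [28, 14], so an eigenvector is (1, -2).
General solution: C_1e^(4t)(-2,3) + C_2e^(-3t)(1,-2).
Applying x_1(0)=-3, x_2(0)=0 gives C_1=6, C_2=9.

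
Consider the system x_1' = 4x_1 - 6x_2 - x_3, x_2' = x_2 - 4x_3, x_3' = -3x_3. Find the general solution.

x_1(t) = c_1e^(4t) + 2c_2e^(t) + c_3e^(-3t), x_2(t) = c_2e^(t) + c_3e^(-3t), x_3(t) = c_3e^(-3t)

Coefficient matrix A = [[4, -6, -1], [0, 1, -4], [0, 0, -3]].
det(A - λI) = 0 gives eigenvalues λ = 4, 1, -3.
For λ=4: eigenvector (1,0,0).
For λ=1: eigenvector (2,1,0).
For λ=-3: eigenvector (1,1,1).
General solution: c_1e^(4t)(1,0,0) + c_2e^(t)(2,1,0) + c_3e^(-3t)(1,1,1).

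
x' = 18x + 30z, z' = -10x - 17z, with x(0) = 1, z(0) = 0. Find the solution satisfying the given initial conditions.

Coefficient matrix A = [[18, 30], [-10, -17]].
Characteristic polynomial det(A - λI) = λ^2 - λ - 6 = 0.
Eigenvalues λ = -2, 3.
For λ=-2: (A-λI) row 1 is [20, 30], so an eigenvector is (-3, 2).
For λ=3: (A-λI) row 1 is [15, 30], so an eigenvector is (-2, 1).
General solution: c_1e^(-2t)(-3,2) + c_2e^(3t)(-2,1).
Applying x(0)=1, z(0)=0 gives c_1=1, c_2=-2.

x(t) = 4e^(3t) - 3e^(-2t), z(t) = -2e^(3t) + 2e^(-2t)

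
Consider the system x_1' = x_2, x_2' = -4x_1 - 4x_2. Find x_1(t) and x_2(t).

Coefficient matrix A = [[0, 1], [-4, -4]].
Characteristic polynomial det(A - λI) = λ^2 + 4λ + 4 = 0.
Single eigenvalue λ = -2 with algebraic multiplicity 2.
Eigenvector v = (-1,2); generalized eigenvector w with (A-λI)w=v is (0,-1).
General solution: e^(-2t)[c_1·v + c_2·(t·v + w)].

x_1(t) = -c_1e^(-2t) - c_2te^(-2t), x_2(t) = 2c_1e^(-2t) + 2c_2te^(-2t) - c_2e^(-2t)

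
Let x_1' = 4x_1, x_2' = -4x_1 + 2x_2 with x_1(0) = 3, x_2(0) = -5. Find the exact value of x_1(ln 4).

768

A = [[4,0],[-4,2]]; eigenvalues λ = 4, 2.
Eigenvectors: (-1,2) for λ=4, (0,1) for λ=2.
From the initial condition, c_1 = -3, c_2 = 1.
x_1(ln 4) = (-3)(4^4)(-1) + (1)(4^2)(0) = 768.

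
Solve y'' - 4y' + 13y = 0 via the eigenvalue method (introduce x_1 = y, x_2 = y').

y(t) = K_1e^(2t)cos(3t) + K_2e^(2t)sin(3t)

Let x_1 = y, x_2 = y'. Then x_1' = x_2 and x_2' = -13x_1 + 4x_2.
A = [[0,1],[-13,4]]; det(A-λI) = λ^2 - 4λ + 13.
Eigenvalues λ = 2 ± 3i.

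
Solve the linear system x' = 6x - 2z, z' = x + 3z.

x(t) = 2K_1e^(5t) + K_2e^(4t), z(t) = K_1e^(5t) + K_2e^(4t)

Coefficient matrix A = [[6, -2], [1, 3]].
Characteristic polynomial det(A - λI) = λ^2 - 9λ + 20 = 0.
Eigenvalues λ = 5, 4.
For λ=5: (A-λI) row 1 is [1, -2], so an eigenvector is (2, 1).
For λ=4: (A-λI) row 1 is [2, -2], so an eigenvector is (1, 1).
General solution: K_1e^(5t)(2,1) + K_2e^(4t)(1,1).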